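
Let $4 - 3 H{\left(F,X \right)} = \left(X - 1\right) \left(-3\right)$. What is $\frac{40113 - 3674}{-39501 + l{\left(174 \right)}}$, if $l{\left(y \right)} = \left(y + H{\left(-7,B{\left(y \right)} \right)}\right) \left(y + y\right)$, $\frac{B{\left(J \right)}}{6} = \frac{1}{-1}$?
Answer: $\frac{36439}{19079} \approx 1.9099$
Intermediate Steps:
$B{\left(J \right)} = -6$ ($B{\left(J \right)} = \frac{6}{-1} = 6 \left(-1\right) = -6$)
$H{\left(F,X \right)} = \frac{1}{3} + X$ ($H{\left(F,X \right)} = \frac{4}{3} - \frac{\left(X - 1\right) \left(-3\right)}{3} = \frac{4}{3} - \frac{\left(-1 + X\right) \left(-3\right)}{3} = \frac{4}{3} - \frac{3 - 3 X}{3} = \frac{4}{3} + \left(-1 + X\right) = \frac{1}{3} + X$)
$l{\left(y \right)} = 2 y \left(- \frac{17}{3} + y\right)$ ($l{\left(y \right)} = \left(y + \left(\frac{1}{3} - 6\right)\right) \left(y + y\right) = \left(y - \frac{17}{3}\right) 2 y = \left(- \frac{17}{3} + y\right) 2 y = 2 y \left(- \frac{17}{3} + y\right)$)
$\frac{40113 - 3674}{-39501 + l{\left(174 \right)}} = \frac{40113 - 3674}{-39501 + \frac{2}{3} \cdot 174 \left(-17 + 3 \cdot 174\right)} = \frac{36439}{-39501 + \frac{2}{3} \cdot 174 \left(-17 + 522\right)} = \frac{36439}{-39501 + \frac{2}{3} \cdot 174 \cdot 505} = \frac{36439}{-39501 + 58580} = \frac{36439}{19079}$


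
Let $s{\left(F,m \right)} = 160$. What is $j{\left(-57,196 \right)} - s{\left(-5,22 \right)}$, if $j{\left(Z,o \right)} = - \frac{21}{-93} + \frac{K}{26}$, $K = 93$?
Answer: $- \frac{125895}{806} \approx -156.2$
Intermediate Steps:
$j{\left(Z,o \right)} = \frac{3065}{806}$ ($j{\left(Z,o \right)} = - \frac{21}{-93} + \frac{93}{26} = \left(-21\right) \left(- \frac{1}{93}\right) + 93 \cdot \frac{1}{26} = \frac{7}{31} + \frac{93}{26} = \frac{3065}{806}$)
$j{\left(-57,196 \right)} - s{\left(-5,22 \right)} = \frac{3065}{806} - 160 = - \frac{125895}{806}$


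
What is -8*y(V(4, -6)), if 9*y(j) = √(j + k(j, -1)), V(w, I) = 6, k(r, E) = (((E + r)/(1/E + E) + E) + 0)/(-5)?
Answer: -4*√670/45 ≈ -2.3008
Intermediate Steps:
k(r, E) = -E/5 - (E + r)/(5*(E + 1/E)) (k(r, E) = (((E + r)/(E + 1/E) + E) + 0)*(-⅕) = ((E + (E + r)/(E + 1/E)) + 0)*(-⅕) = (E + (E + r)/(E + 1/E))*(-⅕) = -E/5 - (E + r)/(5*(E + 1/E)))
y(j) = √(⅒ + 11*j/10)/9 (y(j) = √(j - 1*(-1)*(1 - 1 + j + (-1)²)/(5 + 5*(-1)²))/9 = √(j - 1*(-1)*(1 - 1 + j + 1)/(5 + 5*1))/9 = √(j - 1*(-1)*(1 + j)/(5 + 5))/9 = √(j - 1*(-1)*(1 + j)/10)/9 = √(j - 1*(-1)*⅒*(1 + j))/9 = √(j + (⅒ + j/10))/9 = √(⅒ + 11*j/10)/9)
-8*y(V(4, -6)) = -4*√(10 + 110*6)/45 = -4*√(10 + 660)/45 = -4*√670/45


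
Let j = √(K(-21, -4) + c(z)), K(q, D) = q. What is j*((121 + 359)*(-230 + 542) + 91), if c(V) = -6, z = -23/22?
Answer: 449553*I*√3 ≈ 7.7865e+5*I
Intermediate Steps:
z = -23/22 (z = -23*1/22 = -23/22 ≈ -1.0455)
j = 3*I*√3 (j = √(-21 - 6) = √(-27) = 3*I*√3 ≈ 5.1962*I)
j*((121 + 359)*(-230 + 542) + 91) = (3*I*√3)*((121 + 359)*(-230 + 542) + 91) = (3*I*√3)*(480*312 + 91) = (3*I*√3)*(149760 + 91) = (3*I*√3)*149851 = 449553*I*√3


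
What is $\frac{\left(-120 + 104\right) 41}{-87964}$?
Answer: $\frac{164}{21991} \approx 0.0074576$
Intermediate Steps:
$\frac{\left(-120 + 104\right) 41}{-87964} = \left(-16\right) 41 \left(- \frac{1}{87964}\right) = \left(-656\right) \left(- \frac{1}{87964}\right) = \frac{164}{21991}$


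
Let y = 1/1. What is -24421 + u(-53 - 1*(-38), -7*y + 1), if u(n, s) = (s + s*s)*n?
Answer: -24871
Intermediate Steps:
y = 1 (y = 1*1 = 1)
u(n, s) = n*(s + s²) (u(n, s) = (s + s²)*n = n*(s + s²))
-24421 + u(-53 - 1*(-38), -7*y + 1) = -24421 + (-53 - 1*(-38))*(-7*1 + 1)*(1 + (-7*1 + 1)) = -24421 + (-53 + 38)*(-7 + 1)*(1 + (-7 + 1)) = -24421 - 15*(-6)*(1 - 6) = -24421 - 15*(-6)*(-5) = -24421 - 450 = -24871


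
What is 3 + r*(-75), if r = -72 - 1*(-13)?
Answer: 4428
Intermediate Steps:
r = -59 (r = -72 + 13 = -59)
3 + r*(-75) = 3 - 59*(-75) = 3 + 4425 = 4428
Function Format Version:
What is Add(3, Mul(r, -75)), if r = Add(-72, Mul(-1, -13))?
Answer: 4428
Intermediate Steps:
r = -59 (r = Add(-72, 13) = -59)
Add(3, Mul(r, -75)) = Add(3, Mul(-59, -75)) = Add(3, 4425) = 4428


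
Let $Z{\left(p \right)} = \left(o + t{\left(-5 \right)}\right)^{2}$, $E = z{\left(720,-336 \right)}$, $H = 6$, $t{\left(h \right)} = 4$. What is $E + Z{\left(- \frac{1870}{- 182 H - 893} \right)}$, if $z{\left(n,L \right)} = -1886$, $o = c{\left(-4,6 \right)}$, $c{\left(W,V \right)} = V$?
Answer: $-1786$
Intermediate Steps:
$o = 6$
$E = -1886$
$Z{\left(p \right)} = 100$ ($Z{\left(p \right)} = \left(6 + 4\right)^{2} = 10^{2} = 100$)
$E + Z{\left(- \frac{1870}{- 182 H - 893} \right)} = -1886 + 100 = -1786$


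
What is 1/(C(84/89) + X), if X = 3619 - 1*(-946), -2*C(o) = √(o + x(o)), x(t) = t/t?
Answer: 1625140/7418763927 + 2*√15397/7418763927 ≈ 0.00021909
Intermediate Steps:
x(t) = 1
C(o) = -√(1 + o)/2 (C(o) = -√(o + 1)/2 = -√(1 + o)/2)
X = 4565 (X = 3619 + 946 = 4565)
1/(C(84/89) + X) = 1/(-√(1 + 84/89)/2 + 4565) = 1/(-√15397/178 + 4565) = 1/(4565 - √15397/178)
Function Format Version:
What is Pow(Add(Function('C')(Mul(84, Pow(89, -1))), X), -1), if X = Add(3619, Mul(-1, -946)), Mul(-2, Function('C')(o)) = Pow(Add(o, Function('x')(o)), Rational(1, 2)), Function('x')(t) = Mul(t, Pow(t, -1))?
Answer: Add(Rational(1625140, 7418763927), Mul(Rational(2, 7418763927), Pow(15397, Rational(1, 2)))) ≈ 0.00021909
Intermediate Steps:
Function('x')(t) = 1
Function('C')(o) = Mul(Rational(-1, 2), Pow(Add(1, o), Rational(1, 2))) (Function('C')(o) = Mul(Rational(-1, 2), Pow(Add(o, 1), Rational(1, 2))) = Mul(Rational(-1, 2), Pow(Add(1, o), Rational(1, 2))))
X = 4565 (X = Add(3619, 946) = 4565)
Pow(Add(Function('C')(Mul(84, Pow(89, -1))), X), -1) = Pow(Add(Mul(Rational(-1, 2), Pow(Add(1, Mul(84, Pow(89, -1))), Rational(1, 2))), 4565), -1) = Pow(Add(Mul(Rational(-1, 2), Pow(Add(1, Mul(84, Rational(1, 89))), Rational(1, 2))), 4565), -1) = Pow(Add(Mul(Rational(-1, 2), Pow(Add(1, Rational(84, 89)), Rational(1, 2))), 4565), -1) = Pow(Add(Mul(Rational(-1, 2), Pow(Rational(173, 89), Rational(1, 2))), 4565), -1) = Pow(Add(Mul(Rational(-1, 2), Mul(Rational(1, 89), Pow(15397, Rational(1, 2)))), 4565), -1) = Pow(Add(Mul(Rational(-1, 178), Pow(15397, Rational(1, 2))), 4565), -1) = Pow(Add(4565, Mul(Rational(-1, 178), Pow(15397, Rational(1, 2)))), -1)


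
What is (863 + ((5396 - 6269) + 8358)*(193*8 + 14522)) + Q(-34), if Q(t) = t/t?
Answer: 120254874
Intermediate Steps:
Q(t) = 1
(863 + ((5396 - 6269) + 8358)*(193*8 + 14522)) + Q(-34) = (863 + ((5396 - 6269) + 8358)*(193*8 + 14522)) + 1 = (863 + (-873 + 8358)*(1544 + 14522)) + 1 = (863 + 7485*16066) + 1 = (863 + 120254010) + 1 = 120254873 + 1 = 120254874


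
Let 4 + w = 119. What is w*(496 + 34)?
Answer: 60950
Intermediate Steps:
w = 115 (w = -4 + 119 = 115)
w*(496 + 34) = 115*(496 + 34) = 115*530 = 60950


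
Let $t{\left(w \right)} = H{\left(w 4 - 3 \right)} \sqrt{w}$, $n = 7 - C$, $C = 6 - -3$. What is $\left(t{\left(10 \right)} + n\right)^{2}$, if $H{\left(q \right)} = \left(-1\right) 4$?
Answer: $164 + 16 \sqrt{10} \approx 214.6$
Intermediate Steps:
$H{\left(q \right)} = -4$
$C = 9$ ($C = 6 + 3 = 9$)
$n = -2$ ($n = 7 - 9 = -2$)
$t{\left(w \right)} = - 4 \sqrt{w}$
$\left(t{\left(10 \right)} + n\right)^{2} = \left(- 4 \sqrt{10} - 2\right)^{2} = \left(-2 - 4 \sqrt{10}\right)^{2}$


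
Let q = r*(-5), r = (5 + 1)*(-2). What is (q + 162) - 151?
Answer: 71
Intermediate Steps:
r = -12 (r = 6*(-2) = -12)
q = 60 (q = -12*(-5) = 60)
(q + 162) - 151 = (60 + 162) - 151 = 222 - 151 = 71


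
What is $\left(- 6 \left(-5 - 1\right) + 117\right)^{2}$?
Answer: $23409$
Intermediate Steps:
$\left(- 6 \left(-5 - 1\right) + 117\right)^{2} = \left(\left(-6\right) \left(-6\right) + 117\right)^{2} = \left(36 + 117\right)^{2} = 153^{2} = 23409$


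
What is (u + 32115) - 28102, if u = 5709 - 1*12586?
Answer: -2864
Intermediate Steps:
u = -6877 (u = 5709 - 12586 = -6877)
(u + 32115) - 28102 = (-6877 + 32115) - 28102 = 25238 - 28102 = -2864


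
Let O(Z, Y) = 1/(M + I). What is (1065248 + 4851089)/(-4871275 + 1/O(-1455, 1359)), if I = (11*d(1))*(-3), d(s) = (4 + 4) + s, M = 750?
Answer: -5916337/4870822 ≈ -1.2146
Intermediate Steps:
d(s) = 8 + s
I = -297 (I = (11*(8 + 1))*(-3) = (11*9)*(-3) = 99*(-3) = -297)
O(Z, Y) = 1/453 (O(Z, Y) = 1/(750 - 297) = 1/453)
(1065248 + 4851089)/(-4871275 + 1/O(-1455, 1359)) = (1065248 + 4851089)/(-4871275 + 1/(1/453)) = 5916337/(-4871275 + 453) = 5916337/(-4870822) = 5916337*(-1/4870822) = -5916337/4870822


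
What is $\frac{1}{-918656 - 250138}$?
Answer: $- \frac{1}{1168794} \approx -8.5558 \cdot 10^{-7}$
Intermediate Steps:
$\frac{1}{-918656 - 250138} = \frac{1}{-1168794} = - \frac{1}{1168794}$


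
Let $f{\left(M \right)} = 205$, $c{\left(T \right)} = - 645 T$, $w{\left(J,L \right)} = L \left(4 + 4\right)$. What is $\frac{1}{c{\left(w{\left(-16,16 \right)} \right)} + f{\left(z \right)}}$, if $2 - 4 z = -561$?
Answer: $- \frac{1}{82355} \approx -1.2143 \cdot 10^{-5}$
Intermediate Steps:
$z = \frac{563}{4}$ ($z = \frac{1}{2} - - \frac{561}{4} = \frac{1}{2} + \frac{561}{4} = \frac{563}{4} \approx 140.75$)
$w{\left(J,L \right)} = 8 L$ ($w{\left(J,L \right)} = L 8 = 8 L$)
$\frac{1}{c{\left(w{\left(-16,16 \right)} \right)} + f{\left(z \right)}} = \frac{1}{- 645 \cdot 8 \cdot 16 + 205} = \frac{1}{\left(-645\right) 128 + 205} = \frac{1}{-82560 + 205} = \frac{1}{-82355} = - \frac{1}{82355}$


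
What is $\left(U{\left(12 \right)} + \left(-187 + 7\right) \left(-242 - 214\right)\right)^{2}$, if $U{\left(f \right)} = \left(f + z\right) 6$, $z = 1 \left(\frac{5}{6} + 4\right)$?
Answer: $6753716761$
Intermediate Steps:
$z = \frac{29}{6}$ ($z = 1 \left(5 \cdot \frac{1}{6} + 4\right) = 1 \left(\frac{5}{6} + 4\right) = 1 \cdot \frac{29}{6} = \frac{29}{6} \approx 4.8333$)
$U{\left(f \right)} = 29 + 6 f$ ($U{\left(f \right)} = \left(f + \frac{29}{6}\right) 6 = \left(\frac{29}{6} + f\right) 6 = 29 + 6 f$)
$\left(U{\left(12 \right)} + \left(-187 + 7\right) \left(-242 - 214\right)\right)^{2} = \left(\left(29 + 6 \cdot 12\right) + \left(-187 + 7\right) \left(-242 - 214\right)\right)^{2} = \left(\left(29 + 72\right) - -82080\right)^{2} = \left(101 + 82080\right)^{2} = 82181^{2} = 6753716761$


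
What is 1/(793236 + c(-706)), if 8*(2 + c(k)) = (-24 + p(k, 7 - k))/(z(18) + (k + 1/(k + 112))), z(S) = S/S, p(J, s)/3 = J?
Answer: 837542/664367108915 ≈ 1.2607e-6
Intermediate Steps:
p(J, s) = 3*J
z(S) = 1
c(k) = -2 + (-24 + 3*k)/(8*(1 + k + 1/(112 + k))) (c(k) = -2 + ((-24 + 3*k)/(1 + (k + 1/(k + 112))))/8 = -2 + ((-24 + 3*k)/(1 + (k + 1/(112 + k))))/8 = -2 + ((-24 + 3*k)/(1 + k + 1/(112 + k)))/8 = -2 + (-24 + 3*k)/(8*(1 + k + 1/(112 + k))))
1/(793236 + c(-706)) = 1/(793236 + (-4496 - 1496*(-706) - 13*(-706)**2)/(8*(113 + (-706)**2 + 113*(-706)))) = 1/(793236 + (-4496 + 1056176 - 13*498436)/(8*(113 + 498436 - 79778))) = 1/(793236 + (1/8)*(-4496 + 1056176 - 6479668)/418771) = 1/(793236 + (1/8)*(1/418771)*(-5427988)) = 1/(793236 - 1356997/837542) = 1/(664367108915/837542) = 837542/664367108915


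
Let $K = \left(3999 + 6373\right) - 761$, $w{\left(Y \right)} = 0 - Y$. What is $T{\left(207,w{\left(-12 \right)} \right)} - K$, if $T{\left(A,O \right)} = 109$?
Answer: $-9502$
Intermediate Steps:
$w{\left(Y \right)} = - Y$
$K = 9611$ ($K = 10372 - 761 = 9611$)
$T{\left(207,w{\left(-12 \right)} \right)} - K = 109 - 9611 = -9502$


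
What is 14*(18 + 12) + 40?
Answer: 460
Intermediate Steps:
14*(18 + 12) + 40 = 14*30 + 40 = 420 + 40 = 460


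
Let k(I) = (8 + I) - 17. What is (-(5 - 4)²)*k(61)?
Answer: -52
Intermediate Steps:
k(I) = -9 + I
(-(5 - 4)²)*k(61) = (-(5 - 4)²)*(-9 + 61) = -1*1²*52 = -1*1*52 = -1*52 = -52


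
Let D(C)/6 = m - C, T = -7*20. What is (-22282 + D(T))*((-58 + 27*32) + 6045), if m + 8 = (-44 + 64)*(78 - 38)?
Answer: -114343190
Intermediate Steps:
T = -140
m = 792 (m = -8 + (-44 + 64)*(78 - 38) = -8 + 20*40 = -8 + 800 = 792)
D(C) = 4752 - 6*C (D(C) = 6*(792 - C) = 4752 - 6*C)
(-22282 + D(T))*((-58 + 27*32) + 6045) = (-22282 + (4752 - 6*(-140)))*((-58 + 27*32) + 6045) = (-22282 + (4752 + 840))*((-58 + 864) + 6045) = (-22282 + 5592)*(806 + 6045) = -16690*6851 = -114343190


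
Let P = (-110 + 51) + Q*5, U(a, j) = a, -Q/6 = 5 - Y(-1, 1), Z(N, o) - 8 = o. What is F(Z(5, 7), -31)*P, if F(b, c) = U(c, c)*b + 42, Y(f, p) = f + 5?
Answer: 37647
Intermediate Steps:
Z(N, o) = 8 + o
Y(f, p) = 5 + f
Q = -6 (Q = -6*(5 - (5 - 1)) = -6*(5 - 1*4) = -6*(5 - 4) = -6*1 = -6)
F(b, c) = 42 + b*c (F(b, c) = c*b + 42 = b*c + 42 = 42 + b*c)
P = -89 (P = (-110 + 51) - 6*5 = -59 - 30 = -89)
F(Z(5, 7), -31)*P = (42 + (8 + 7)*(-31))*(-89) = (42 + 15*(-31))*(-89) = (42 - 465)*(-89) = -423*(-89) = 37647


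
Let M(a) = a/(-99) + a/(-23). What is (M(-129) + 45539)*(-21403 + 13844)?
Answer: -261309693973/759 ≈ -3.4428e+8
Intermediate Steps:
M(a) = -122*a/2277 (M(a) = a*(-1/99) + a*(-1/23) = -a/99 - a/23 = -122*a/2277)
(M(-129) + 45539)*(-21403 + 13844) = (-122/2277*(-129) + 45539)*(-21403 + 13844) = (5246/759 + 45539)*(-7559) = (34569347/759)*(-7559) = -261309693973/759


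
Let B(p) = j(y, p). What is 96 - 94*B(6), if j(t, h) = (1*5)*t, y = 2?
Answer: -844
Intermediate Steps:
j(t, h) = 5*t
B(p) = 10 (B(p) = 5*2 = 10)
96 - 94*B(6) = 96 - 94*10 = 96 - 940 = -844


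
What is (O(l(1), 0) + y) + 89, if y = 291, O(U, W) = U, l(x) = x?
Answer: 381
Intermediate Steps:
(O(l(1), 0) + y) + 89 = (1 + 291) + 89 = 292 + 89 = 381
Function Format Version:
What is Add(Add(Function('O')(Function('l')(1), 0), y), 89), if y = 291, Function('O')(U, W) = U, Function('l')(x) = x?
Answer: 381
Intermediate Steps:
Add(Add(Function('O')(Function('l')(1), 0), y), 89) = Add(Add(1, 291), 89) = Add(292, 89) = 381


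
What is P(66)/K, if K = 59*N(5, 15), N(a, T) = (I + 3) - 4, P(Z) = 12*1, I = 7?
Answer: 2/59 ≈ 0.033898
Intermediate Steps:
P(Z) = 12
N(a, T) = 6 (N(a, T) = (7 + 3) - 4 = 10 - 4 = 6)
K = 354 (K = 59*6 = 354)
P(66)/K = 12/354 = 12*(1/354) = 2/59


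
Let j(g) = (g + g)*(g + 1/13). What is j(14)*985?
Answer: 5047140/13 ≈ 3.8824e+5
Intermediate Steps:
j(g) = 2*g*(1/13 + g) (j(g) = (2*g)*(g + 1/13) = (2*g)*(1/13 + g) = 2*g*(1/13 + g))
j(14)*985 = ((2/13)*14*(1 + 13*14))*985 = ((2/13)*14*(1 + 182))*985 = ((2/13)*14*183)*985 = (5124/13)*985 = 5047140/13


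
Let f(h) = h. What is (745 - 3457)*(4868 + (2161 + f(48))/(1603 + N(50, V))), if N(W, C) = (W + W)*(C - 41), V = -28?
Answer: -69925087944/5297 ≈ -1.3201e+7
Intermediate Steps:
N(W, C) = 2*W*(-41 + C) (N(W, C) = (2*W)*(-41 + C) = 2*W*(-41 + C))
(745 - 3457)*(4868 + (2161 + f(48))/(1603 + N(50, V))) = (745 - 3457)*(4868 + (2161 + 48)/(1603 + 2*50*(-41 - 28))) = -2712*(4868 + 2209/(1603 + 2*50*(-69))) = -2712*(4868 + 2209/(1603 - 6900)) = -2712*(4868 + 2209/(-5297)) = -2712*(4868 + 2209*(-1/5297)) = -2712*(4868 - 2209/5297) = -2712*25783587/5297 = -69925087944/5297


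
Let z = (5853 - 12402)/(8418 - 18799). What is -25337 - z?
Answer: -263029946/10381 ≈ -25338.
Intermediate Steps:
z = 6549/10381 (z = -6549/(-10381) = -6549*(-1/10381) = 6549/10381 ≈ 0.63086)
-25337 - z = -25337 - 1*6549/10381 = -25337 - 6549/10381 = -263029946/10381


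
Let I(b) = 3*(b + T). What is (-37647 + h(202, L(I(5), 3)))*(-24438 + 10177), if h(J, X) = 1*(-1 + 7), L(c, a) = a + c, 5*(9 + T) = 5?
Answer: 536798301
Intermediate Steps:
T = -8 (T = -9 + (1/5)*5 = -9 + 1 = -8)
I(b) = -24 + 3*b (I(b) = 3*(b - 8) = 3*(-8 + b) = -24 + 3*b)
h(J, X) = 6 (h(J, X) = 1*6 = 6)
(-37647 + h(202, L(I(5), 3)))*(-24438 + 10177) = (-37647 + 6)*(-24438 + 10177) = -37641*(-14261) = 536798301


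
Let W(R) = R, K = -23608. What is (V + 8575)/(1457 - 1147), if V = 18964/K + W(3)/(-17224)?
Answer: 87161893491/3151337488 ≈ 27.659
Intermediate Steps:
V = -40838345/50828024 (V = 18964/(-23608) + 3/(-17224) = 18964*(-1/23608) + 3*(-1/17224) = -4741/5902 - 3/17224 = -40838345/50828024 ≈ -0.80346)
(V + 8575)/(1457 - 1147) = (-40838345/50828024 + 8575)/(1457 - 1147) = (435809467455/50828024)/310 = (435809467455/50828024)*(1/310) = 87161893491/3151337488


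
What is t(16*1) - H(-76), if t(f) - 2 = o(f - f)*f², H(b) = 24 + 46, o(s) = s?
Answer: -68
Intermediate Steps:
H(b) = 70
t(f) = 2 (t(f) = 2 + (f - f)*f² = 2 + 0*f² = 2 + 0 = 2)
t(16*1) - H(-76) = 2 - 1*70 = 2 - 70 = -68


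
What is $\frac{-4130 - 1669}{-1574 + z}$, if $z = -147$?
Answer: $\frac{5799}{1721} \approx 3.3696$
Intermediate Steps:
$\frac{-4130 - 1669}{-1574 + z} = \frac{-4130 - 1669}{-1574 - 147} = - \frac{5799}{-1721} = \left(-5799\right) \left(- \frac{1}{1721}\right) = \frac{5799}{1721}$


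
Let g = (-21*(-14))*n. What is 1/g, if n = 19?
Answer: 1/5586 ≈ 0.00017902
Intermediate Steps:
g = 5586 (g = -21*(-14)*19 = 294*19 = 5586)
1/g = 1/5586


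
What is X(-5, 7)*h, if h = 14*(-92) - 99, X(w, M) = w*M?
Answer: 48545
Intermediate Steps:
X(w, M) = M*w
h = -1387 (h = -1288 - 99 = -1387)
X(-5, 7)*h = (7*(-5))*(-1387) = -35*(-1387) = 48545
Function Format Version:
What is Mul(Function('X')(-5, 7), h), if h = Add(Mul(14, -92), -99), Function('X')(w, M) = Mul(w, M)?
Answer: 48545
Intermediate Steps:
Function('X')(w, M) = Mul(M, w)
h = -1387 (h = Add(-1288, -99) = -1387)
Mul(Function('X')(-5, 7), h) = Mul(Mul(7, -5), -1387) = Mul(-35, -1387) = 48545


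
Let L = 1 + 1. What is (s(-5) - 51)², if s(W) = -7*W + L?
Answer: 196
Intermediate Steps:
L = 2
s(W) = 2 - 7*W (s(W) = -7*W + 2 = 2 - 7*W)
(s(-5) - 51)² = ((2 - 7*(-5)) - 51)² = ((2 + 35) - 51)² = (37 - 51)² = (-14)² = 196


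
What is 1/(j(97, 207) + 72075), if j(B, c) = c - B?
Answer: 1/72185 ≈ 1.3853e-5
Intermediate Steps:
1/(j(97, 207) + 72075) = 1/((207 - 1*97) + 72075) = 1/((207 - 97) + 72075) = 1/(110 + 72075) = 1/72185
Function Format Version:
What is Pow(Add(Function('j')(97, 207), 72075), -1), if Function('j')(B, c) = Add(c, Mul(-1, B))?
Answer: Rational(1, 72185) ≈ 1.3853e-5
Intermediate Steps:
Pow(Add(Function('j')(97, 207), 72075), -1) = Pow(Add(Add(207, Mul(-1, 97)), 72075), -1) = Pow(Add(Add(207, -97), 72075), -1) = Pow(Add(110, 72075), -1) = Pow(72185, -1) = Rational(1, 72185)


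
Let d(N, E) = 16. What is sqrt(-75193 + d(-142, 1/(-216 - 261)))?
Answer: 3*I*sqrt(8353) ≈ 274.18*I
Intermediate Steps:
sqrt(-75193 + d(-142, 1/(-216 - 261))) = sqrt(-75193 + 16) = sqrt(-75177) = 3*I*sqrt(8353)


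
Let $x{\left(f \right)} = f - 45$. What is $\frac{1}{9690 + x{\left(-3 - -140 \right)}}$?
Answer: $\frac{1}{9782} \approx 0.00010223$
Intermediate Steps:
$x{\left(f \right)} = -45 + f$
$\frac{1}{9690 + x{\left(-3 - -140 \right)}} = \frac{1}{9690 - -92} = \frac{1}{9690 + \left(-45 + \left(-3 + 140\right)\right)} = \frac{1}{9690 + \left(-45 + 137\right)} = \frac{1}{9690 + 92} = \frac{1}{9782}$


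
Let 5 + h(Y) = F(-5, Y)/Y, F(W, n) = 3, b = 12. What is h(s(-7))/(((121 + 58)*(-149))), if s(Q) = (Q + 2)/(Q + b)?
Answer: 8/26671 ≈ 0.00029995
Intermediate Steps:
s(Q) = (2 + Q)/(12 + Q) (s(Q) = (Q + 2)/(Q + 12) = (2 + Q)/(12 + Q))
h(Y) = -5 + 3/Y
h(s(-7))/(((121 + 58)*(-149))) = (-5 + 3/(((2 - 7)/(12 - 7))))/(((121 + 58)*(-149))) = (-5 + 3/((-5/5)))/((179*(-149))) = (-5 + 3/(((1/5)*(-5))))/(-26671) = (-5 + 3/(-1))*(-1/26671) = (-5 + 3*(-1))*(-1/26671) = (-5 - 3)*(-1/26671) = -8*(-1/26671) = 8/26671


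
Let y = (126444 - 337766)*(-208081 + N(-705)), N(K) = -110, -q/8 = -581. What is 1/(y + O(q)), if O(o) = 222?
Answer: 1/43995338724 ≈ 2.2730e-11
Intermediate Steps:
q = 4648 (q = -8*(-581) = 4648)
y = 43995338502 (y = (126444 - 337766)*(-208081 - 110) = -211322*(-208191) = 43995338502)
1/(y + O(q)) = 1/(43995338502 + 222) = 1/43995338724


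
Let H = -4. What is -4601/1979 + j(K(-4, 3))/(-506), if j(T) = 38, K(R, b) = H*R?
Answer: -1201654/500687 ≈ -2.4000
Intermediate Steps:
K(R, b) = -4*R
-4601/1979 + j(K(-4, 3))/(-506) = -4601/1979 + 38/(-506) = -4601*1/1979 + 38*(-1/506) = -4601/1979 - 19/253 = -1201654/500687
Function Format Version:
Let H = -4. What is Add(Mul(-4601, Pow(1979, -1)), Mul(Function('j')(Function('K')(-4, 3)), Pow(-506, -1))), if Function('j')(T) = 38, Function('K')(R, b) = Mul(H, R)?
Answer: Rational(-1201654, 500687) ≈ -2.4000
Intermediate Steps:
Function('K')(R, b) = Mul(-4, R)
Add(Mul(-4601, Pow(1979, -1)), Mul(Function('j')(Function('K')(-4, 3)), Pow(-506, -1))) = Add(Mul(-4601, Pow(1979, -1)), Mul(38, Pow(-506, -1))) = Add(Mul(-4601, Rational(1, 1979)), Mul(38, Rational(-1, 506))) = Add(Rational(-4601, 1979), Rational(-19, 253)) = Rational(-1201654, 500687)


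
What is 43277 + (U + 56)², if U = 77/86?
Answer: 344018141/7396 ≈ 46514.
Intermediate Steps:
U = 77/86 (U = 77*(1/86) = 77/86 ≈ 0.89535)
43277 + (U + 56)² = 43277 + (77/86 + 56)² = 43277 + (4893/86)² = 43277 + 23941449/7396 = 344018141/7396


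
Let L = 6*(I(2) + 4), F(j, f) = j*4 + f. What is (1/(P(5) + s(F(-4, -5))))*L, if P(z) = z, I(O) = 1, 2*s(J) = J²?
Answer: 60/451 ≈ 0.13304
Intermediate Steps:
F(j, f) = f + 4*j (F(j, f) = 4*j + f = f + 4*j)
s(J) = J²/2
L = 30 (L = 6*(1 + 4) = 6*5 = 30)
(1/(P(5) + s(F(-4, -5))))*L = (1/(5 + (-5 + 4*(-4))²/2))*30 = (1/(5 + (-5 - 16)²/2))*30 = (1/(5 + (½)*(-21)²))*30 = (1/(5 + (½)*441))*30 = (1/(5 + 441/2))*30 = (1/(451/2))*30 = (1*(2/451))*30 = (2/451)*30 = 60/451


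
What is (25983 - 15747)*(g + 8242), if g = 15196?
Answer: 239911368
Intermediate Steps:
(25983 - 15747)*(g + 8242) = (25983 - 15747)*(15196 + 8242) = 10236*23438 = 239911368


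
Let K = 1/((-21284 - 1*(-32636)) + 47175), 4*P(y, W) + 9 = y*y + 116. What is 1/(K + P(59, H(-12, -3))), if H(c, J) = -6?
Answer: 58527/52498720 ≈ 0.0011148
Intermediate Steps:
P(y, W) = 107/4 + y**2/4 (P(y, W) = -9/4 + (y*y + 116)/4 = -9/4 + (y**2 + 116)/4 = -9/4 + (116 + y**2)/4 = -9/4 + (29 + y**2/4) = 107/4 + y**2/4)
K = 1/58527 (K = 1/((-21284 + 32636) + 47175) = 1/(11352 + 47175) = 1/58527 ≈ 1.7086e-5)
1/(K + P(59, H(-12, -3))) = 1/(1/58527 + (107/4 + (1/4)*59**2)) = 1/(1/58527 + (107/4 + (1/4)*3481)) = 1/(1/58527 + (107/4 + 3481/4)) = 1/(1/58527 + 897) = 1/(52498720/58527) = 58527/52498720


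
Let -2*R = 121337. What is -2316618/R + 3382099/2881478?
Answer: 13760941349171/349629896086 ≈ 39.359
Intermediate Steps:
R = -121337/2 (R = -½*121337 = -121337/2 ≈ -60669.)
-2316618/R + 3382099/2881478 = -2316618/(-121337/2) + 3382099/2881478 = -2316618*(-2/121337) + 3382099*(1/2881478) = 4633236/121337 + 3382099/2881478 = 13760941349171/349629896086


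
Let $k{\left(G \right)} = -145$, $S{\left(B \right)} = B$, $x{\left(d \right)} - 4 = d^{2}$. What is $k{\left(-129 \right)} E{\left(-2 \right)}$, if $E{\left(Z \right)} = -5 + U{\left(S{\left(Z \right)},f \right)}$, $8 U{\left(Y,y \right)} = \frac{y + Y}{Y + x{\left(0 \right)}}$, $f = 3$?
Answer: $\frac{11455}{16} \approx 715.94$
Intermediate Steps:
$x{\left(d \right)} = 4 + d^{2}$
$U{\left(Y,y \right)} = \frac{Y + y}{8 \left(4 + Y\right)}$ ($U{\left(Y,y \right)} = \frac{\left(y + Y\right) \frac{1}{Y + \left(4 + 0^{2}\right)}}{8} = \frac{\left(Y + y\right) \frac{1}{Y + \left(4 + 0\right)}}{8} = \frac{\left(Y + y\right) \frac{1}{Y + 4}}{8} = \frac{\left(Y + y\right) \frac{1}{4 + Y}}{8} = \frac{\frac{1}{4 + Y} \left(Y + y\right)}{8} = \frac{Y + y}{8 \left(4 + Y\right)}$)
$E{\left(Z \right)} = -5 + \frac{3 + Z}{8 \left(4 + Z\right)}$ ($E{\left(Z \right)} = -5 + \frac{Z + 3}{8 \left(4 + Z\right)} = -5 + \frac{3 + Z}{8 \left(4 + Z\right)}$)
$k{\left(-129 \right)} E{\left(-2 \right)} = - 145 \frac{-157 - -78}{8 \left(4 - 2\right)} = - 145 \frac{-157 + 78}{8 \cdot 2} = - 145 \cdot \frac{1}{8} \cdot \frac{1}{2} \left(-79\right) = \left(-145\right) \left(- \frac{79}{16}\right) = \frac{11455}{16}$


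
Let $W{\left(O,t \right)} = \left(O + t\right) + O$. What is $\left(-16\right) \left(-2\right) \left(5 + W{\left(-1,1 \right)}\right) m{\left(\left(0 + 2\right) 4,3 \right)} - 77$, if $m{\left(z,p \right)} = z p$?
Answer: $2995$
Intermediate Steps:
$m{\left(z,p \right)} = p z$
$W{\left(O,t \right)} = t + 2 O$
$\left(-16\right) \left(-2\right) \left(5 + W{\left(-1,1 \right)}\right) m{\left(\left(0 + 2\right) 4,3 \right)} - 77 = \left(-16\right) \left(-2\right) \left(5 + \left(1 + 2 \left(-1\right)\right)\right) 3 \left(0 + 2\right) 4 - 77 = 32 \left(5 + \left(1 - 2\right)\right) 3 \cdot 2 \cdot 4 - 77 = 32 \left(5 - 1\right) 3 \cdot 8 - 77 = 32 \cdot 4 \cdot 24 - 77 = 32 \cdot 96 - 77 = 3072 - 77 = 2995$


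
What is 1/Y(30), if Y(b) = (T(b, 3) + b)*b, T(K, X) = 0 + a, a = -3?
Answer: 1/810 ≈ 0.0012346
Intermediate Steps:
T(K, X) = -3 (T(K, X) = 0 - 3 = -3)
Y(b) = b*(-3 + b) (Y(b) = (-3 + b)*b = b*(-3 + b))
1/Y(30) = 1/(30*(-3 + 30)) = 1/(30*27) = 1/810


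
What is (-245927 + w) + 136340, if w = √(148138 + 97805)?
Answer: -109587 + 3*√27327 ≈ -1.0909e+5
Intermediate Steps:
w = 3*√27327 (w = √245943 = 3*√27327 ≈ 495.93)
(-245927 + w) + 136340 = (-245927 + 3*√27327) + 136340 = -109587 + 3*√27327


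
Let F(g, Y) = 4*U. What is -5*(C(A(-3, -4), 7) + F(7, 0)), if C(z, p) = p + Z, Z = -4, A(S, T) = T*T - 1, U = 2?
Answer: -55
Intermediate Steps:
A(S, T) = -1 + T**2 (A(S, T) = T**2 - 1 = -1 + T**2)
F(g, Y) = 8 (F(g, Y) = 4*2 = 8)
C(z, p) = -4 + p (C(z, p) = p - 4 = -4 + p)
-5*(C(A(-3, -4), 7) + F(7, 0)) = -5*((-4 + 7) + 8) = -5*(3 + 8) = -5*11 = -55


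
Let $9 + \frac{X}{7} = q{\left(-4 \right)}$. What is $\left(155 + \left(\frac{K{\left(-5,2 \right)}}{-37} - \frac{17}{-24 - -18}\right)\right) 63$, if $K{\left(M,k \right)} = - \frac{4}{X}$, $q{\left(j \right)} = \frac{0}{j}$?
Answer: $\frac{735811}{74} \approx 9943.4$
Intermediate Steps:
$q{\left(j \right)} = 0$
$X = -63$ ($X = -63 + 7 \cdot 0 = -63 + 0 = -63$)
$K{\left(M,k \right)} = \frac{4}{63}$ ($K{\left(M,k \right)} = - \frac{4}{-63} = \left(-4\right) \left(- \frac{1}{63}\right) = \frac{4}{63}$)
$\left(155 + \left(\frac{K{\left(-5,2 \right)}}{-37} - \frac{17}{-24 - -18}\right)\right) 63 = \left(155 - \left(\frac{4}{2331} + \frac{17}{-24 - -18}\right)\right) 63 = \left(155 - \left(\frac{4}{2331} + \frac{17}{-24 + 18}\right)\right) 63 = \left(155 - \left(\frac{4}{2331} + \frac{17}{-6}\right)\right) 63 = \left(155 - - \frac{13201}{4662}\right) 63 = \left(155 + \left(- \frac{4}{2331} + \frac{17}{6}\right)\right) 63 = \left(155 + \frac{13201}{4662}\right) 63 = \frac{735811}{4662} \cdot 63 = \frac{735811}{74}$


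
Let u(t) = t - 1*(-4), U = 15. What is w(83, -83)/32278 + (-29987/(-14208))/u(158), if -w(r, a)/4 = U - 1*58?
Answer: 681906049/37147071744 ≈ 0.018357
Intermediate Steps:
w(r, a) = 172 (w(r, a) = -4*(15 - 1*58) = -4*(15 - 58) = -4*(-43) = 172)
u(t) = 4 + t (u(t) = t + 4 = 4 + t)
w(83, -83)/32278 + (-29987/(-14208))/u(158) = 172/32278 + (-29987/(-14208))/(4 + 158) = 172*(1/32278) - 29987*(-1/14208)/162 = 86/16139 + (29987/14208)*(1/162) = 86/16139 + 29987/2301696 = 681906049/37147071744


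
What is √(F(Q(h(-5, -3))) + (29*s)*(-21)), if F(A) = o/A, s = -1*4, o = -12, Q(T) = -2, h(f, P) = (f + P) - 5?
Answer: √2442 ≈ 49.417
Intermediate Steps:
h(f, P) = -5 + P + f (h(f, P) = (P + f) - 5 = -5 + P + f)
s = -4
F(A) = -12/A
√(F(Q(h(-5, -3))) + (29*s)*(-21)) = √(-12/(-2) + (29*(-4))*(-21)) = √(-12*(-½) - 116*(-21)) = √(6 + 2436) = √2442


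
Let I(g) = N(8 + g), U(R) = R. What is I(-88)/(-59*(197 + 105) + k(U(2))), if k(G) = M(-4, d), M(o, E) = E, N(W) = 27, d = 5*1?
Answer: -27/17813 ≈ -0.0015157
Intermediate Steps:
d = 5
I(g) = 27
k(G) = 5
I(-88)/(-59*(197 + 105) + k(U(2))) = 27/(-59*(197 + 105) + 5) = 27/(-59*302 + 5) = 27/(-17818 + 5) = 27/(-17813) = 27*(-1/17813) = -27/17813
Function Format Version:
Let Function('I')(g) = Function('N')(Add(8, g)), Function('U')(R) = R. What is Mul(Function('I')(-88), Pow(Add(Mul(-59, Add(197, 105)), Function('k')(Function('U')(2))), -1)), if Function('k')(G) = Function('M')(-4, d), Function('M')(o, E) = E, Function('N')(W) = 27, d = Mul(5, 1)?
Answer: Rational(-27, 17813) ≈ -0.0015157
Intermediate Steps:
d = 5
Function('I')(g) = 27
Function('k')(G) = 5
Mul(Function('I')(-88), Pow(Add(Mul(-59, Add(197, 105)), Function('k')(Function('U')(2))), -1)) = Mul(27, Pow(Add(Mul(-59, Add(197, 105)), 5), -1)) = Mul(27, Pow(Add(Mul(-59, 302), 5), -1)) = Mul(27, Pow(Add(-17818, 5), -1)) = Mul(27, Pow(-17813, -1)) = Mul(27, Rational(-1, 17813)) = Rational(-27, 17813)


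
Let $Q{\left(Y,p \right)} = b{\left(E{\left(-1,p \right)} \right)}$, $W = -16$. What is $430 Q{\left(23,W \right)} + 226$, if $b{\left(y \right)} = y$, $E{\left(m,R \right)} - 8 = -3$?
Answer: $2376$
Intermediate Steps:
$E{\left(m,R \right)} = 5$ ($E{\left(m,R \right)} = 8 - 3 = 5$)
$Q{\left(Y,p \right)} = 5$
$430 Q{\left(23,W \right)} + 226 = 430 \cdot 5 + 226 = 2150 + 226 = 2376$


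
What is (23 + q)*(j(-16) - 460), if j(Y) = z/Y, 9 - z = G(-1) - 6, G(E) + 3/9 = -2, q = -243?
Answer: 304315/3 ≈ 1.0144e+5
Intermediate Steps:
G(E) = -7/3 (G(E) = -⅓ - 2 = -7/3)
z = 52/3 (z = 9 - (-7/3 - 6) = 9 - 1*(-25/3) = 9 + 25/3 = 52/3 ≈ 17.333)
j(Y) = 52/(3*Y)
(23 + q)*(j(-16) - 460) = (23 - 243)*((52/3)/(-16) - 460) = -220*((52/3)*(-1/16) - 460) = -220*(-13/12 - 460) = -220*(-5533/12) = 304315/3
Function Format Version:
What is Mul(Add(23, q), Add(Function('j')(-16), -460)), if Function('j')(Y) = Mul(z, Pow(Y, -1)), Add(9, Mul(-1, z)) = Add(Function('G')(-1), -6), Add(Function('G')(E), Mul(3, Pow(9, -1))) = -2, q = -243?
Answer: Rational(304315, 3) ≈ 1.0144e+5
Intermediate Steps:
Function('G')(E) = Rational(-7, 3) (Function('G')(E) = Add(Rational(-1, 3), -2) = Rational(-7, 3))
z = Rational(52, 3) (z = Add(9, Mul(-1, Add(Rational(-7, 3), -6))) = Add(9, Mul(-1, Rational(-25, 3))) = Add(9, Rational(25, 3)) = Rational(52, 3) ≈ 17.333)
Function('j')(Y) = Mul(Rational(52, 3), Pow(Y, -1))
Mul(Add(23, q), Add(Function('j')(-16), -460)) = Mul(Add(23, -243), Add(Mul(Rational(52, 3), Pow(-16, -1)), -460)) = Mul(-220, Add(Mul(Rational(52, 3), Rational(-1, 16)), -460)) = Mul(-220, Add(Rational(-13, 12), -460)) = Mul(-220, Rational(-5533, 12)) = Rational(304315, 3)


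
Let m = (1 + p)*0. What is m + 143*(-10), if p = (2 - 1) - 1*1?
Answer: -1430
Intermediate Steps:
p = 0 (p = 1 - 1 = 0)
m = 0 (m = (1 + 0)*0 = 1*0 = 0)
m + 143*(-10) = 0 + 143*(-10) = 0 - 1430 = -1430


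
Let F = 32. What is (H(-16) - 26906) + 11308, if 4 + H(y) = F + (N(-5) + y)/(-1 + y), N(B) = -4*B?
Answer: -264694/17 ≈ -15570.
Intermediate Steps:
H(y) = 28 + (20 + y)/(-1 + y) (H(y) = -4 + (32 + (-4*(-5) + y)/(-1 + y)) = -4 + (32 + (20 + y)/(-1 + y)) = 28 + (20 + y)/(-1 + y))
(H(-16) - 26906) + 11308 = ((-8 + 29*(-16))/(-1 - 16) - 26906) + 11308 = ((-8 - 464)/(-17) - 26906) + 11308 = (-1/17*(-472) - 26906) + 11308 = (472/17 - 26906) + 11308 = -456930/17 + 11308 = -264694/17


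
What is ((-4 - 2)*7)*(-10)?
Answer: 420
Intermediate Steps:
((-4 - 2)*7)*(-10) = -6*7*(-10) = -42*(-10) = 420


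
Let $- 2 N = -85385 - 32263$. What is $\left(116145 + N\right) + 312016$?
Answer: $486985$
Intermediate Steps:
$N = 58824$ ($N = - \frac{-85385 - 32263}{2} = \left(- \frac{1}{2}\right) \left(-117648\right) = 58824$)
$\left(116145 + N\right) + 312016 = \left(116145 + 58824\right) + 312016 = 174969 + 312016 = 486985$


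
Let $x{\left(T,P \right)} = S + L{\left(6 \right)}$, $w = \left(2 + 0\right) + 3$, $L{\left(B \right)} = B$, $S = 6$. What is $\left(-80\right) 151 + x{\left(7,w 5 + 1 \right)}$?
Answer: $-12068$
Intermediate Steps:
$w = 5$ ($w = 2 + 3 = 5$)
$x{\left(T,P \right)} = 12$ ($x{\left(T,P \right)} = 6 + 6 = 12$)
$\left(-80\right) 151 + x{\left(7,w 5 + 1 \right)} = \left(-80\right) 151 + 12 = -12080 + 12 = -12068$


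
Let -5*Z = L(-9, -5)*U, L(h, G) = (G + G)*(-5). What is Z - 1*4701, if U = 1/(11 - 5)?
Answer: -14108/3 ≈ -4702.7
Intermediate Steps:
L(h, G) = -10*G (L(h, G) = (2*G)*(-5) = -10*G)
U = 1/6 ≈ 0.16667
Z = -5/3 (Z = -(-10*(-5))/(5*6) = -10/6 = -1/5*25/3 = -5/3 ≈ -1.6667)
Z - 1*4701 = -5/3 - 1*4701 = -5/3 - 4701 = -14108/3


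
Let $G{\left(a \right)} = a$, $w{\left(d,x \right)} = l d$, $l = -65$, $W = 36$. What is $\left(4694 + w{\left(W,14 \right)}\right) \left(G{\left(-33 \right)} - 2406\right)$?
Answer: $-5741406$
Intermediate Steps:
$w{\left(d,x \right)} = - 65 d$
$\left(4694 + w{\left(W,14 \right)}\right) \left(G{\left(-33 \right)} - 2406\right) = \left(4694 - 2340\right) \left(-33 - 2406\right) = \left(4694 - 2340\right) \left(-2439\right) = 2354 \left(-2439\right) = -5741406$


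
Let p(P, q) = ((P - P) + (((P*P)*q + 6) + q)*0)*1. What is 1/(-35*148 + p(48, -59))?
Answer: -1/5180 ≈ -0.00019305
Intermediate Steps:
p(P, q) = 0 (p(P, q) = (0 + ((P²*q + 6) + q)*0)*1 = (0 + ((q*P² + 6) + q)*0)*1 = (0 + ((6 + q*P²) + q)*0)*1 = (0 + (6 + q + q*P²)*0)*1 = (0 + 0)*1 = 0*1 = 0)
1/(-35*148 + p(48, -59)) = 1/(-35*148 + 0) = 1/(-5180 + 0) = 1/(-5180) = -1/5180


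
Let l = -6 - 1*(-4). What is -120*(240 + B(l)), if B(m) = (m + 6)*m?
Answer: -27840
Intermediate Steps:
l = -2 (l = -6 + 4 = -2)
B(m) = m*(6 + m) (B(m) = (6 + m)*m = m*(6 + m))
-120*(240 + B(l)) = -120*(240 - 2*(6 - 2)) = -120*(240 - 2*4) = -120*(240 - 8) = -120*232 = -27840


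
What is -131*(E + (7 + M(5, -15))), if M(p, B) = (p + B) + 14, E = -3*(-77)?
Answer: -31702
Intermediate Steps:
E = 231
M(p, B) = 14 + B + p (M(p, B) = (B + p) + 14 = 14 + B + p)
-131*(E + (7 + M(5, -15))) = -131*(231 + (7 + (14 - 15 + 5))) = -131*(231 + (7 + 4)) = -131*(231 + 11) = -131*242 = -31702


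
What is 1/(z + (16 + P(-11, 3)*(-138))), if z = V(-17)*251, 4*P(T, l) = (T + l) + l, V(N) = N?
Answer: -2/8157 ≈ -0.00024519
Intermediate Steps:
P(T, l) = l/2 + T/4 (P(T, l) = ((T + l) + l)/4 = (T + 2*l)/4 = l/2 + T/4)
z = -4267 (z = -17*251 = -4267)
1/(z + (16 + P(-11, 3)*(-138))) = 1/(-4267 + (16 + ((½)*3 + (¼)*(-11))*(-138))) = 1/(-4267 + (16 + (3/2 - 11/4)*(-138))) = 1/(-4267 + (16 - 5/4*(-138))) = 1/(-4267 + (16 + 345/2)) = 1/(-4267 + 377/2) = 1/(-8157/2) = -2/8157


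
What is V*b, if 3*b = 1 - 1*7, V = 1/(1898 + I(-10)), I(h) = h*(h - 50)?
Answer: -1/1249 ≈ -0.00080064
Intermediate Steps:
I(h) = h*(-50 + h)
V = 1/2498 (V = 1/(1898 - 10*(-50 - 10)) = 1/(1898 - 10*(-60)) = 1/(1898 + 600) = 1/2498 ≈ 0.00040032)
b = -2 (b = (1 - 1*7)/3 = (1 - 7)/3 = (⅓)*(-6) = -2)
V*b = (1/2498)*(-2) = -1/1249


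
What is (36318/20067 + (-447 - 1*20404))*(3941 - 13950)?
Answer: 1395857472097/6689 ≈ 2.0868e+8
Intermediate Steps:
(36318/20067 + (-447 - 1*20404))*(3941 - 13950) = (36318*(1/20067) + (-447 - 20404))*(-10009) = (12106/6689 - 20851)*(-10009) = -139460233/6689*(-10009) = 1395857472097/6689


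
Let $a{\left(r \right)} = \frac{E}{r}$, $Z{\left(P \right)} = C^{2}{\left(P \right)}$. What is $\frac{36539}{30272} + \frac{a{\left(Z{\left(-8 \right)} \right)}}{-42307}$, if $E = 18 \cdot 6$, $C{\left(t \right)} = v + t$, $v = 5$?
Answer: $\frac{1545492209}{1280717504} \approx 1.2067$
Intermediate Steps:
$C{\left(t \right)} = 5 + t$
$Z{\left(P \right)} = \left(5 + P\right)^{2}$
$E = 108$
$a{\left(r \right)} = \frac{108}{r}$
$\frac{36539}{30272} + \frac{a{\left(Z{\left(-8 \right)} \right)}}{-42307} = \frac{36539}{30272} + \frac{108 \frac{1}{\left(5 - 8\right)^{2}}}{-42307} = 36539 \cdot \frac{1}{30272} + \frac{108}{\left(-3\right)^{2}} \left(- \frac{1}{42307}\right) = \frac{36539}{30272} + \frac{108}{9} \left(- \frac{1}{42307}\right) = \frac{36539}{30272} + 108 \cdot \frac{1}{9} \left(- \frac{1}{42307}\right) = \frac{36539}{30272} + 12 \left(- \frac{1}{42307}\right) = \frac{36539}{30272} - \frac{12}{42307} = \frac{1545492209}{1280717504}$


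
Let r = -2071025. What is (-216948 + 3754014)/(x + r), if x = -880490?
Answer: -3537066/2951515 ≈ -1.1984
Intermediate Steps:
(-216948 + 3754014)/(x + r) = (-216948 + 3754014)/(-880490 - 2071025) = 3537066/(-2951515) = 3537066*(-1/2951515) = -3537066/2951515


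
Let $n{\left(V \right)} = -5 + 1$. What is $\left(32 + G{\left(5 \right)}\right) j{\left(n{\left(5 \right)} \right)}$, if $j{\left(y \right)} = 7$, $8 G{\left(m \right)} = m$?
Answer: $\frac{1827}{8} \approx 228.38$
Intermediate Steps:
$G{\left(m \right)} = \frac{m}{8}$
$n{\left(V \right)} = -4$
$\left(32 + G{\left(5 \right)}\right) j{\left(n{\left(5 \right)} \right)} = \left(32 + \frac{1}{8} \cdot 5\right) 7 = \left(32 + \frac{5}{8}\right) 7 = \frac{261}{8} \cdot 7 = \frac{1827}{8}$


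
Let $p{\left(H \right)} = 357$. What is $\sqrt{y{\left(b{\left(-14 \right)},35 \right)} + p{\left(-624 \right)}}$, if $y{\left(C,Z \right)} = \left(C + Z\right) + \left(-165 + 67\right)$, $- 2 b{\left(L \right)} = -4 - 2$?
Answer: $3 \sqrt{33} \approx 17.234$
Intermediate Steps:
$b{\left(L \right)} = 3$ ($b{\left(L \right)} = - \frac{-4 - 2}{2} = \left(- \frac{1}{2}\right) \left(-6\right) = 3$)
$y{\left(C,Z \right)} = -98 + C + Z$ ($y{\left(C,Z \right)} = \left(C + Z\right) - 98 = -98 + C + Z$)
$\sqrt{y{\left(b{\left(-14 \right)},35 \right)} + p{\left(-624 \right)}} = \sqrt{\left(-98 + 3 + 35\right) + 357} = \sqrt{-60 + 357} = \sqrt{297} = 3 \sqrt{33}$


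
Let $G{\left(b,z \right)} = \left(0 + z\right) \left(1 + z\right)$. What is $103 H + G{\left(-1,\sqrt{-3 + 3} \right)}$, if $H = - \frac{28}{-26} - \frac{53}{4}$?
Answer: $- \frac{65199}{52} \approx -1253.8$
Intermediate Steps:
$G{\left(b,z \right)} = z \left(1 + z\right)$
$H = - \frac{633}{52}$ ($H = \left(-28\right) \left(- \frac{1}{26}\right) - \frac{53}{4} = \frac{14}{13} - \frac{53}{4} = - \frac{633}{52} \approx -12.173$)
$103 H + G{\left(-1,\sqrt{-3 + 3} \right)} = 103 \left(- \frac{633}{52}\right) + \sqrt{-3 + 3} \left(1 + \sqrt{-3 + 3}\right) = - \frac{65199}{52} + \sqrt{0} \left(1 + \sqrt{0}\right) = - \frac{65199}{52} + 0 \left(1 + 0\right) = - \frac{65199}{52} + 0 \cdot 1 = - \frac{65199}{52} + 0 = - \frac{65199}{52}$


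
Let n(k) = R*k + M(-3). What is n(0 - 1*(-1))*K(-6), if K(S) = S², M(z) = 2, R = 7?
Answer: 324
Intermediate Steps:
n(k) = 2 + 7*k (n(k) = 7*k + 2 = 2 + 7*k)
n(0 - 1*(-1))*K(-6) = (2 + 7*(0 - 1*(-1)))*(-6)² = (2 + 7*(0 + 1))*36 = (2 + 7*1)*36 = (2 + 7)*36 = 9*36 = 324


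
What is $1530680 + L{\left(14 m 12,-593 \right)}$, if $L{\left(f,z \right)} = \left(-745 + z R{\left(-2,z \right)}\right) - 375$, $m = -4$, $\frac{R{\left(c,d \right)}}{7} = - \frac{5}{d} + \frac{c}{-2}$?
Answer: $1525374$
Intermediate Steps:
$R{\left(c,d \right)} = - \frac{35}{d} - \frac{7 c}{2}$ ($R{\left(c,d \right)} = 7 \left(- \frac{5}{d} + \frac{c}{-2}\right) = 7 \left(- \frac{5}{d} + c \left(- \frac{1}{2}\right)\right) = 7 \left(- \frac{5}{d} - \frac{c}{2}\right) = - \frac{35}{d} - \frac{7 c}{2}$)
$L{\left(f,z \right)} = -1120 + z \left(7 - \frac{35}{z}\right)$ ($L{\left(f,z \right)} = \left(-745 + z \left(- \frac{35}{z} - -7\right)\right) - 375 = \left(-745 + z \left(- \frac{35}{z} + 7\right)\right) - 375 = \left(-745 + z \left(7 - \frac{35}{z}\right)\right) - 375 = -1120 + z \left(7 - \frac{35}{z}\right)$)
$1530680 + L{\left(14 m 12,-593 \right)} = 1530680 + \left(-1155 + 7 \left(-593\right)\right) = 1530680 - 5306 = 1525374$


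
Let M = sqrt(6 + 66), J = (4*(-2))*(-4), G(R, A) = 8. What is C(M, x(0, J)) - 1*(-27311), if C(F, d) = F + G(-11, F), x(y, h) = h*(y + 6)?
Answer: 27319 + 6*sqrt(2) ≈ 27328.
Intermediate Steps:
J = 32 (J = -8*(-4) = 32)
x(y, h) = h*(6 + y)
M = 6*sqrt(2) (M = sqrt(72) = 6*sqrt(2) ≈ 8.4853)
C(F, d) = 8 + F (C(F, d) = F + 8 = 8 + F)
C(M, x(0, J)) - 1*(-27311) = (8 + 6*sqrt(2)) - 1*(-27311) = (8 + 6*sqrt(2)) + 27311 = 27319 + 6*sqrt(2)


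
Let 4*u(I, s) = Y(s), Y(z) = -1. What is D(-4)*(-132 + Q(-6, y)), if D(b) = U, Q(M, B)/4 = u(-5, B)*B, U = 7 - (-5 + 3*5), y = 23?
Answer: 465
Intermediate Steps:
u(I, s) = -1/4 (u(I, s) = (1/4)*(-1) = -1/4)
U = -3 (U = 7 - (-5 + 15) = 7 - 1*10 = 7 - 10 = -3)
Q(M, B) = -B (Q(M, B) = 4*(-B/4) = -B)
D(b) = -3
D(-4)*(-132 + Q(-6, y)) = -3*(-132 - 1*23) = -3*(-132 - 23) = -3*(-155) = 465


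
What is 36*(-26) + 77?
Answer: -859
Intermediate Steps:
36*(-26) + 77 = -936 + 77 = -859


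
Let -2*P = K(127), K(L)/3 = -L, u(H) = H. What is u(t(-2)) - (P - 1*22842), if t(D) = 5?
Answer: 45313/2 ≈ 22657.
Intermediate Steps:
K(L) = -3*L (K(L) = 3*(-L) = -3*L)
P = 381/2 (P = -(-3)*127/2 = -½*(-381) = 381/2 ≈ 190.50)
u(t(-2)) - (P - 1*22842) = 5 - (381/2 - 1*22842) = 5 - (381/2 - 22842) = 5 - 1*(-45303/2) = 5 + 45303/2 = 45313/2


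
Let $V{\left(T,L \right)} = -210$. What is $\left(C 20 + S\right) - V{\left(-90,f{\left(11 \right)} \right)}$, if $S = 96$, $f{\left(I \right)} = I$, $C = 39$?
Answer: $1086$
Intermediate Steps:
$\left(C 20 + S\right) - V{\left(-90,f{\left(11 \right)} \right)} = \left(39 \cdot 20 + 96\right) - -210 = \left(780 + 96\right) + 210 = 876 + 210 = 1086$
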